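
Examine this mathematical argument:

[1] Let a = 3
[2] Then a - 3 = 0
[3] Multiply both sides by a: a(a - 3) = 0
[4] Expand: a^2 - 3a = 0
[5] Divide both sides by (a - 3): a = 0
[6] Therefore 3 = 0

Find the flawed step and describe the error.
Step 5: Divide both sides by (a - 3): a = 0

Step 5 divides both sides by (a - 3). However, since a = 3, we have (a - 3) = 0. Division by zero is undefined, making this step invalid.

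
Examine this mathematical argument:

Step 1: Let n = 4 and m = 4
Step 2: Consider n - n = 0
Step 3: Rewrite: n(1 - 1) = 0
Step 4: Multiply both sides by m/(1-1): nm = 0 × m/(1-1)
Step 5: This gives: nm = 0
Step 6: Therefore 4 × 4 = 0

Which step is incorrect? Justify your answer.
Step 4: Multiply both sides by m/(1-1): nm = 0 × m/(1-1)

Step 4 multiplies both sides by m/(1-1). However, 1-1 = 0, so this is multiplication by m/0, which is undefined. We cannot multiply by an undefined expression.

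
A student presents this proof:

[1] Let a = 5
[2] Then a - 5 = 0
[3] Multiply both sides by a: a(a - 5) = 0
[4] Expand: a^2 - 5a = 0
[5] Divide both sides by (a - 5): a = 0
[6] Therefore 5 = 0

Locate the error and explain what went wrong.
Step 5: Divide both sides by (a - 5): a = 0

Step 5 divides both sides by (a - 5). However, since a = 5, we have (a - 5) = 0. Division by zero is undefined, making this step invalid.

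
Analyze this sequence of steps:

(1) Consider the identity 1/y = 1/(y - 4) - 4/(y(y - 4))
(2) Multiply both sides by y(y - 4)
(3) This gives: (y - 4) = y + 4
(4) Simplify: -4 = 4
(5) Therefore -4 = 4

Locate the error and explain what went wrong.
Step 3: This gives: (y - 4) = y + 4

Step 3 makes a sign error when clearing denominators. Multiplying -4/(y(y - 4)) by y(y - 4) gives -4, not +4. The correct result is (y - 4) = y - 4, which is trivially true, not (y - 4) = y + 4. (Step 1 is a valid identity: 1/(y - 4) - 4/(y(y - 4)) = (y - 4)/(y(y - 4)) = 1/y.)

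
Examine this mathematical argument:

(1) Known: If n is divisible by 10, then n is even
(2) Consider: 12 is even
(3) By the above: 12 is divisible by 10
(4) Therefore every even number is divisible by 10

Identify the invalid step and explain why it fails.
Step 3: By the above: 12 is divisible by 10

Step 3 commits the fallacy of affirming the consequent. The known fact 'divisible by 10 → even' does NOT imply 'even → divisible by 10'. That would be the converse, which is false. For example, 12 is even but 12 ÷ 10 = 1.20, which is not an integer.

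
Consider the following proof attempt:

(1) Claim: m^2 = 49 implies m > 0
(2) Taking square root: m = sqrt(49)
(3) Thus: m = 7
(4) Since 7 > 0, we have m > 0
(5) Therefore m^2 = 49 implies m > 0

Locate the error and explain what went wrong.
Step 2: Taking square root: m = sqrt(49)

Step 2 takes the square root and assumes the positive root only. The equation m^2 = 49 actually has two solutions: m = 7 and m = -7. The proof silently assumes m > 0 without justification, then uses this assumption to conclude m > 0, which is circular. The counterexample m = -7 shows the claim is false.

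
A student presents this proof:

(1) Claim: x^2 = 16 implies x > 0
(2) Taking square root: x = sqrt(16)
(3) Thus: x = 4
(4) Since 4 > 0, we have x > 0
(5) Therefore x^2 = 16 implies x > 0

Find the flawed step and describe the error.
Step 2: Taking square root: x = sqrt(16)

Step 2 takes the square root and assumes the positive root only. The equation x^2 = 16 actually has two solutions: x = 4 and x = -4. The proof silently assumes x > 0 without justification, then uses this assumption to conclude x > 0, which is circular. The counterexample x = -4 shows the claim is false.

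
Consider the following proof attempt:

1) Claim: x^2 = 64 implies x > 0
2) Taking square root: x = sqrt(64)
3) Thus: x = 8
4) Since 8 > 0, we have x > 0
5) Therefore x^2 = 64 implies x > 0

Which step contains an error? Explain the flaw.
Step 2: Taking square root: x = sqrt(64)

Step 2 takes the square root and assumes the positive root only. The equation x^2 = 64 actually has two solutions: x = 8 and x = -8. The proof silently assumes x > 0 without justification, then uses this assumption to conclude x > 0, which is circular. The counterexample x = -8 shows the claim is false.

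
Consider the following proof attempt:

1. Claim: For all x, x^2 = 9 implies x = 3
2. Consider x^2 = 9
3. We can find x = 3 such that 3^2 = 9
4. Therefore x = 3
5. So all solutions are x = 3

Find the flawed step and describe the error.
Step 4: Therefore x = 3

Step 4 incorrectly concludes that x = 3 is the only solution. The proof shows that x = 3 is A solution (existence), but does not show it is the ONLY solution (uniqueness). In fact, x = -3 is also a solution since (-3)^2 = 9. Finding one solution doesn't prove there are no others.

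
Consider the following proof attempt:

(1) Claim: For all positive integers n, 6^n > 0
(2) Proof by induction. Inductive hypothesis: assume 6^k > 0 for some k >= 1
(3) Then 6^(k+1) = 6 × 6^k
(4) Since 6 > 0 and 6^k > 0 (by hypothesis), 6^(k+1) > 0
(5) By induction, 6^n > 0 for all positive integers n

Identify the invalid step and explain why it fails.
Step 5: By induction, 6^n > 0 for all positive integers n

Step 5 concludes the proof by induction, but no base case was ever established. A valid induction proof requires: (1) a base case proving 6^1 > 0, and (2) an inductive step showing IF 6^k > 0 THEN 6^(k+1) > 0. Steps 2-4 correctly establish the inductive step, but without the base case the conclusion in step 5 does not follow.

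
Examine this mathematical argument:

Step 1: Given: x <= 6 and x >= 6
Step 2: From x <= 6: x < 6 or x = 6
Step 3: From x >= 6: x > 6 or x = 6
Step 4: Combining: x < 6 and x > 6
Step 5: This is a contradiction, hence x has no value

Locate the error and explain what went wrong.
Step 4: Combining: x < 6 and x > 6

Step 4 incorrectly combines the conditions. From x <= 6 and x >= 6, the intersection is x = 6. The error treats the 'or' cases as 'and' requirements. The correct conclusion is that x = 6 is the unique solution, not that no solution exists.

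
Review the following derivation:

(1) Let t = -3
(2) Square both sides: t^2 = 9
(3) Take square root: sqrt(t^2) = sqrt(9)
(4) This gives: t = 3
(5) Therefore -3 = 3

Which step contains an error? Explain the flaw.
Step 4: This gives: t = 3

Step 4 incorrectly states that sqrt(t^2) = t. The correct identity is sqrt(t^2) = |t|. Since t = -3 < 0, we have sqrt(t^2) = |-3| = 3, not t = -3.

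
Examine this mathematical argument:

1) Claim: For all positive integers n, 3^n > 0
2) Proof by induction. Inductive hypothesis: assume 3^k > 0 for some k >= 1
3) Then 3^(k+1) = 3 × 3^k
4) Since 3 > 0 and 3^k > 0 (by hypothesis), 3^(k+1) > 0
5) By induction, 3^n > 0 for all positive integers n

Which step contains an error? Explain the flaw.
Step 5: By induction, 3^n > 0 for all positive integers n

Step 5 concludes the proof by induction, but no base case was ever established. A valid induction proof requires: (1) a base case proving 3^1 > 0, and (2) an inductive step showing IF 3^k > 0 THEN 3^(k+1) > 0. Steps 2-4 correctly establish the inductive step, but without the base case the conclusion in step 5 does not follow.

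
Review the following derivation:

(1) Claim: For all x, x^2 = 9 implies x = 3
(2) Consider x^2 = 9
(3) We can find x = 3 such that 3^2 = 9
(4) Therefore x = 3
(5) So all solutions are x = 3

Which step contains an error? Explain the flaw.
Step 4: Therefore x = 3

Step 4 incorrectly concludes that x = 3 is the only solution. The proof shows that x = 3 is A solution (existence), but does not show it is the ONLY solution (uniqueness). In fact, x = -3 is also a solution since (-3)^2 = 9. Finding one solution doesn't prove there are no others.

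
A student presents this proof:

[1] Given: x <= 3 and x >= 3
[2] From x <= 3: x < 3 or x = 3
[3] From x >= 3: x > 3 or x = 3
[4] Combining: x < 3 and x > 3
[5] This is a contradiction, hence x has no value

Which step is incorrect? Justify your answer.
Step 4: Combining: x < 3 and x > 3

Step 4 incorrectly combines the conditions. From x <= 3 and x >= 3, the intersection is x = 3. The error treats the 'or' cases as 'and' requirements. The correct conclusion is that x = 3 is the unique solution, not that no solution exists.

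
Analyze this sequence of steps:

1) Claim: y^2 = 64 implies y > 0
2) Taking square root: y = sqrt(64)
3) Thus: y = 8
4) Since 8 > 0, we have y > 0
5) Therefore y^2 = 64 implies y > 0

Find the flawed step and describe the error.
Step 2: Taking square root: y = sqrt(64)

Step 2 takes the square root and assumes the positive root only. The equation y^2 = 64 actually has two solutions: y = 8 and y = -8. The proof silently assumes y > 0 without justification, then uses this assumption to conclude y > 0, which is circular. The counterexample y = -8 shows the claim is false.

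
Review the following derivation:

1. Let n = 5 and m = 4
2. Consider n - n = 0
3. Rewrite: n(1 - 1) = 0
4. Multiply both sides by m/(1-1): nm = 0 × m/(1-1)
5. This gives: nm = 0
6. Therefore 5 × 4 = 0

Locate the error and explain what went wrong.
Step 4: Multiply both sides by m/(1-1): nm = 0 × m/(1-1)

Step 4 multiplies both sides by m/(1-1). However, 1-1 = 0, so this is multiplication by m/0, which is undefined. We cannot multiply by an undefined expression.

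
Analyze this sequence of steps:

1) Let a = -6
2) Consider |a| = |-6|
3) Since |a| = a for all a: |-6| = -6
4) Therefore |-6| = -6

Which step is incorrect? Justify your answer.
Step 3: Since |a| = a for all a: |-6| = -6

Step 3 incorrectly states that |a| = a for all a. The correct definition is |a| = a when a >= 0, and |a| = -a when a < 0. Since -6 < 0, we have |-6| = -(-6) = 6, not -6.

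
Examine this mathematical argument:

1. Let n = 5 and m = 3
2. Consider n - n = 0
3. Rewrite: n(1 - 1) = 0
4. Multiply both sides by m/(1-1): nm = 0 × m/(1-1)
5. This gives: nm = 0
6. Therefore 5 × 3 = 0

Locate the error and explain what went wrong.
Step 4: Multiply both sides by m/(1-1): nm = 0 × m/(1-1)

Step 4 multiplies both sides by m/(1-1). However, 1-1 = 0, so this is multiplication by m/0, which is undefined. We cannot multiply by an undefined expression.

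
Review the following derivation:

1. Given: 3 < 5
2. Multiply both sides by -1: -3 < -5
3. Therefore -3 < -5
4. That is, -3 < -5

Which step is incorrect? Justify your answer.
Step 2: Multiply both sides by -1: -3 < -5

Step 2 multiplies both sides by -1 but fails to reverse the inequality sign. When multiplying (or dividing) an inequality by a negative number, the direction must be reversed. Since 3 < 5, we should get -3 > -5, i.e., -3 > -5.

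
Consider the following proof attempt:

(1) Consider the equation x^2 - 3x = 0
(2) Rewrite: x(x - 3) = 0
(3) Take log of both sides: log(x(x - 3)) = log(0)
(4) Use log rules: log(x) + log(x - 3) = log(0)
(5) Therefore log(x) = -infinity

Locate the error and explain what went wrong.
Step 3: Take log of both sides: log(x(x - 3)) = log(0)

Step 3 takes the logarithm of both sides, resulting in log(0) on the right side. The logarithm is only defined for positive numbers; log(0) is undefined (approaches negative infinity). This operation is invalid.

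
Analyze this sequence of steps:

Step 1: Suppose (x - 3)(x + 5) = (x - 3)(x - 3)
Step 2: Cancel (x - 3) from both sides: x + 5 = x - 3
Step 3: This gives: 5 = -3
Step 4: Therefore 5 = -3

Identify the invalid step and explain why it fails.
Step 2: Cancel (x - 3) from both sides: x + 5 = x - 3

Step 2 cancels (x - 3) from both sides. This is only valid if (x - 3) ≠ 0, i.e., x ≠ 3. When x = 3, both sides equal zero regardless of the other factors. The correct approach requires considering x = 3 as a separate case.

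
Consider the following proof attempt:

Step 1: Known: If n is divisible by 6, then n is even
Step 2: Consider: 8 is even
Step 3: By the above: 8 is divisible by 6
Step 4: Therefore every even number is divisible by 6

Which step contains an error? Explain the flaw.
Step 3: By the above: 8 is divisible by 6

Step 3 commits the fallacy of affirming the consequent. The known fact 'divisible by 6 → even' does NOT imply 'even → divisible by 6'. That would be the converse, which is false. For example, 8 is even but 8 ÷ 6 = 1.33, which is not an integer.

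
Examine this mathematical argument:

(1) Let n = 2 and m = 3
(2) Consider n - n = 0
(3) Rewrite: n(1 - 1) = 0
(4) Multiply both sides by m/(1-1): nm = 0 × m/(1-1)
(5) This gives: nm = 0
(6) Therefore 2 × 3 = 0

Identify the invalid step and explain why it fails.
Step 4: Multiply both sides by m/(1-1): nm = 0 × m/(1-1)

Step 4 multiplies both sides by m/(1-1). However, 1-1 = 0, so this is multiplication by m/0, which is undefined. We cannot multiply by an undefined expression.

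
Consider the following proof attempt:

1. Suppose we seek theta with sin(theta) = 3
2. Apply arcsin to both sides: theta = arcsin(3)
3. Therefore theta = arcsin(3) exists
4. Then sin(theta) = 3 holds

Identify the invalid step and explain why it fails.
Step 2: Apply arcsin to both sides: theta = arcsin(3)

Step 2 applies arcsin to 3. However, arcsin(x) is only defined for x in [-1, 1] because sin(theta) can only produce values in that range. Since |3| > 1, arcsin(3) is undefined. There is no angle whose sine equals 3.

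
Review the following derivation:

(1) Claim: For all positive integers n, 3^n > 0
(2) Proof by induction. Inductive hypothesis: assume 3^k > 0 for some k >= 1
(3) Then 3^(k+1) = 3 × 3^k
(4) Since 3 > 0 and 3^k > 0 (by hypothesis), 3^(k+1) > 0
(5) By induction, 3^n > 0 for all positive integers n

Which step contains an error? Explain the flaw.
Step 5: By induction, 3^n > 0 for all positive integers n

Step 5 concludes the proof by induction, but no base case was ever established. A valid induction proof requires: (1) a base case proving 3^1 > 0, and (2) an inductive step showing IF 3^k > 0 THEN 3^(k+1) > 0. Steps 2-4 correctly establish the inductive step, but without the base case the conclusion in step 5 does not follow.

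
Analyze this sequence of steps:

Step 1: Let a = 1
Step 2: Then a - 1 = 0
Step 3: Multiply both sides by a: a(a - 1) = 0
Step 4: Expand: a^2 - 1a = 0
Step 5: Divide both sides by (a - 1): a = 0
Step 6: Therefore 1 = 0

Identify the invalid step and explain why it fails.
Step 5: Divide both sides by (a - 1): a = 0

Step 5 divides both sides by (a - 1). However, since a = 1, we have (a - 1) = 0. Division by zero is undefined, making this step invalid.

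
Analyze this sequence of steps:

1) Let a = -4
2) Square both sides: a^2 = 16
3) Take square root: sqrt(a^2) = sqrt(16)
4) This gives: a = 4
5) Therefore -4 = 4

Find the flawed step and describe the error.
Step 4: This gives: a = 4

Step 4 incorrectly states that sqrt(a^2) = a. The correct identity is sqrt(a^2) = |a|. Since a = -4 < 0, we have sqrt(a^2) = |-4| = 4, not a = -4.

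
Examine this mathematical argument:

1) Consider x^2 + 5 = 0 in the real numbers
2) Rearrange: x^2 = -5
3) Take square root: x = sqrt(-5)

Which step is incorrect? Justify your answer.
Step 3: Take square root: x = sqrt(-5)

Step 3 takes the square root of -5, which is negative. In the real number system, the square root of a negative number is undefined. The equation x^2 + 5 = 0 has no real solutions. Square roots of negative numbers only exist in the complex numbers.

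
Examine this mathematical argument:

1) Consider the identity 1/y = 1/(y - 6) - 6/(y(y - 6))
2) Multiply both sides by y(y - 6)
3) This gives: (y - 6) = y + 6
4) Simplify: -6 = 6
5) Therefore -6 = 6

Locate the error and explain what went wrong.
Step 3: This gives: (y - 6) = y + 6

Step 3 makes a sign error when clearing denominators. Multiplying -6/(y(y - 6)) by y(y - 6) gives -6, not +6. The correct result is (y - 6) = y - 6, which is trivially true, not (y - 6) = y + 6. (Step 1 is a valid identity: 1/(y - 6) - 6/(y(y - 6)) = (y - 6)/(y(y - 6)) = 1/y.)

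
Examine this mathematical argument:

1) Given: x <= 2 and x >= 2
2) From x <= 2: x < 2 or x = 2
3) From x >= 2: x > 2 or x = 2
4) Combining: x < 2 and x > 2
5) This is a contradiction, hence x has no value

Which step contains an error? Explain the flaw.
Step 4: Combining: x < 2 and x > 2

Step 4 incorrectly combines the conditions. From x <= 2 and x >= 2, the intersection is x = 2. The error treats the 'or' cases as 'and' requirements. The correct conclusion is that x = 2 is the unique solution, not that no solution exists.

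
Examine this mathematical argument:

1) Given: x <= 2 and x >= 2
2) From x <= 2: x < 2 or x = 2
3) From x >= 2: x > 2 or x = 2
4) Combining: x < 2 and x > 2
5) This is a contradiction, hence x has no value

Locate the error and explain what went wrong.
Step 4: Combining: x < 2 and x > 2

Step 4 incorrectly combines the conditions. From x <= 2 and x >= 2, the intersection is x = 2. The error treats the 'or' cases as 'and' requirements. The correct conclusion is that x = 2 is the unique solution, not that no solution exists.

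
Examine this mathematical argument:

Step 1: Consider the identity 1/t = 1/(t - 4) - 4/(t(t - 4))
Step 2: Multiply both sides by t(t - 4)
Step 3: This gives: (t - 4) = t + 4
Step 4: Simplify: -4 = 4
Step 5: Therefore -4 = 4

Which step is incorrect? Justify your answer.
Step 3: This gives: (t - 4) = t + 4

Step 3 makes a sign error when clearing denominators. Multiplying -4/(t(t - 4)) by t(t - 4) gives -4, not +4. The correct result is (t - 4) = t - 4, which is trivially true, not (t - 4) = t + 4. (Step 1 is a valid identity: 1/(t - 4) - 4/(t(t - 4)) = (t - 4)/(t(t - 4)) = 1/t.)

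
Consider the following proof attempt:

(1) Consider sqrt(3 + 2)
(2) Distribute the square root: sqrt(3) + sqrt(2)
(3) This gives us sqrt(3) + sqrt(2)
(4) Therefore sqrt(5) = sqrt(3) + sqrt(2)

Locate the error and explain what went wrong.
Step 2: Distribute the square root: sqrt(3) + sqrt(2)

Step 2 incorrectly 'distributes' the square root over addition. The square root function does not distribute: sqrt(a + b) ≠ sqrt(a) + sqrt(b). In fact, sqrt(3 + 2) = sqrt(5) ≈ 2.2361, while sqrt(3) + sqrt(2) ≈ 3.1463.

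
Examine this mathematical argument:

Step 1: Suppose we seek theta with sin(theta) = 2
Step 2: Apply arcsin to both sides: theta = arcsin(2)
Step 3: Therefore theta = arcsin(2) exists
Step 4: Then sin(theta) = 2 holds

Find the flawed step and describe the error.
Step 2: Apply arcsin to both sides: theta = arcsin(2)

Step 2 applies arcsin to 2. However, arcsin(x) is only defined for x in [-1, 1] because sin(theta) can only produce values in that range. Since |2| > 1, arcsin(2) is undefined. There is no angle whose sine equals 2.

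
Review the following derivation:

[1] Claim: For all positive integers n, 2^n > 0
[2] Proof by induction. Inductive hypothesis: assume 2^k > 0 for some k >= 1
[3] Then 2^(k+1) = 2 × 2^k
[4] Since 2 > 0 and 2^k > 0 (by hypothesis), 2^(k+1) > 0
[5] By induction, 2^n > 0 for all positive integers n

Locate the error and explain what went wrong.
Step 5: By induction, 2^n > 0 for all positive integers n

Step 5 concludes the proof by induction, but no base case was ever established. A valid induction proof requires: (1) a base case proving 2^1 > 0, and (2) an inductive step showing IF 2^k > 0 THEN 2^(k+1) > 0. Steps 2-4 correctly establish the inductive step, but without the base case the conclusion in step 5 does not follow.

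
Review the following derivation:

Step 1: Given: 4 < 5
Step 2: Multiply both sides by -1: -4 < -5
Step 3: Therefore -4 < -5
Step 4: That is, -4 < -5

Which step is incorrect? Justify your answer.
Step 2: Multiply both sides by -1: -4 < -5

Step 2 multiplies both sides by -1 but fails to reverse the inequality sign. When multiplying (or dividing) an inequality by a negative number, the direction must be reversed. Since 4 < 5, we should get -4 > -5, i.e., -4 > -5.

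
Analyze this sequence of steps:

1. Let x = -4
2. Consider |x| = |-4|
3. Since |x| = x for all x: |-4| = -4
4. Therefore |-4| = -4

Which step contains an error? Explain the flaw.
Step 3: Since |x| = x for all x: |-4| = -4

Step 3 incorrectly states that |x| = x for all x. The correct definition is |x| = x when x >= 0, and |x| = -x when x < 0. Since -4 < 0, we have |-4| = -(-4) = 4, not -4.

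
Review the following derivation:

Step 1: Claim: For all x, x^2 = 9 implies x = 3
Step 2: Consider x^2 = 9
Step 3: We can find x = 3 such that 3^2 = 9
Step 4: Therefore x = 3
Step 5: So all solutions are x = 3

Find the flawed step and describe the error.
Step 4: Therefore x = 3

Step 4 incorrectly concludes that x = 3 is the only solution. The proof shows that x = 3 is A solution (existence), but does not show it is the ONLY solution (uniqueness). In fact, x = -3 is also a solution since (-3)^2 = 9. Finding one solution doesn't prove there are no others.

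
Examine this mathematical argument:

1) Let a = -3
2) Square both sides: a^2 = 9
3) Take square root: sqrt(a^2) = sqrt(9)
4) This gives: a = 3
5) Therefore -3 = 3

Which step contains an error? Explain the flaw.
Step 4: This gives: a = 3

Step 4 incorrectly states that sqrt(a^2) = a. The correct identity is sqrt(a^2) = |a|. Since a = -3 < 0, we have sqrt(a^2) = |-3| = 3, not a = -3.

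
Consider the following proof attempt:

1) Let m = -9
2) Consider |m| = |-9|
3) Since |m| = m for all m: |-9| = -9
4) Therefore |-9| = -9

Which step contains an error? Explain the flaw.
Step 3: Since |m| = m for all m: |-9| = -9

Step 3 incorrectly states that |m| = m for all m. The correct definition is |m| = m when m >= 0, and |m| = -m when m < 0. Since -9 < 0, we have |-9| = -(-9) = 9, not -9.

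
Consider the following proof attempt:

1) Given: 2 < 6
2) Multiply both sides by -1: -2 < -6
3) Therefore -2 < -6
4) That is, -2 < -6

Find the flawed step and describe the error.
Step 2: Multiply both sides by -1: -2 < -6

Step 2 multiplies both sides by -1 but fails to reverse the inequality sign. When multiplying (or dividing) an inequality by a negative number, the direction must be reversed. Since 2 < 6, we should get -2 > -6, i.e., -2 > -6.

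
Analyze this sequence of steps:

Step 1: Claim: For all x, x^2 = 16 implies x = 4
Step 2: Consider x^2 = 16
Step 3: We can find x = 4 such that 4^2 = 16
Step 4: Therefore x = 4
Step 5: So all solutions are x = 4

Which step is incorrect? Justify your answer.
Step 4: Therefore x = 4

Step 4 incorrectly concludes that x = 4 is the only solution. The proof shows that x = 4 is A solution (existence), but does not show it is the ONLY solution (uniqueness). In fact, x = -4 is also a solution since (-4)^2 = 16. Finding one solution doesn't prove there are no others.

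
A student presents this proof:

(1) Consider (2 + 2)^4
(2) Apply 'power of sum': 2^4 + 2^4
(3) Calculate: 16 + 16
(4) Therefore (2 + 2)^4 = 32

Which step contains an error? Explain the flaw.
Step 2: Apply 'power of sum': 2^4 + 2^4

Step 2 incorrectly applies a non-existent rule '(a+b)^n = a^n + b^n'. This is false in general. The correct expansion uses the binomial theorem. The actual value is (2 + 2)^4 = 4^4 = 256, not 32.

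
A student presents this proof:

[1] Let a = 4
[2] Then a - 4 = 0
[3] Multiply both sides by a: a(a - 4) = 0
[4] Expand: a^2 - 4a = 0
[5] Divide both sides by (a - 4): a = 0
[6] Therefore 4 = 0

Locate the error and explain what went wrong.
Step 5: Divide both sides by (a - 4): a = 0

Step 5 divides both sides by (a - 4). However, since a = 4, we have (a - 4) = 0. Division by zero is undefined, making this step invalid.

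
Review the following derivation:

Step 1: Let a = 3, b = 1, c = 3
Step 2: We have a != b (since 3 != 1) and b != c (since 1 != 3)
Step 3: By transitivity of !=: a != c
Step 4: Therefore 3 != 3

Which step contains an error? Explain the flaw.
Step 3: By transitivity of !=: a != c

Step 3 incorrectly applies transitivity to the '!=' relation. Transitivity states: if a R b and b R c, then a R c. However, '!=' is not transitive. Counterexample: 3 != 1 and 1 != 3, but 3 = 3 (both equal 3). Transitivity holds for relations like <, <=, =, but not for !=.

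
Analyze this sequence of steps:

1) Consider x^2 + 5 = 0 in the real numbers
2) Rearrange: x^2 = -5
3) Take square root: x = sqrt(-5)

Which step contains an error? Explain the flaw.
Step 3: Take square root: x = sqrt(-5)

Step 3 takes the square root of -5, which is negative. In the real number system, the square root of a negative number is undefined. The equation x^2 + 5 = 0 has no real solutions. Square roots of negative numbers only exist in the complex numbers.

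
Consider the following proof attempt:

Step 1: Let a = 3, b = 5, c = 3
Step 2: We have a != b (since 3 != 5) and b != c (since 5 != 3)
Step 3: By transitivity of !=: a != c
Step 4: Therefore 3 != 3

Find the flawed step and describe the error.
Step 3: By transitivity of !=: a != c

Step 3 incorrectly applies transitivity to the '!=' relation. Transitivity states: if a R b and b R c, then a R c. However, '!=' is not transitive. Counterexample: 3 != 5 and 5 != 3, but 3 = 3 (both equal 3). Transitivity holds for relations like <, <=, =, but not for !=.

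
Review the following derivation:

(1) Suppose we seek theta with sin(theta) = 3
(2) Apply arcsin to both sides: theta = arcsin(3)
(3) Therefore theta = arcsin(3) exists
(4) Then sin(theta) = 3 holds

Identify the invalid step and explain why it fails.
Step 2: Apply arcsin to both sides: theta = arcsin(3)

Step 2 applies arcsin to 3. However, arcsin(x) is only defined for x in [-1, 1] because sin(theta) can only produce values in that range. Since |3| > 1, arcsin(3) is undefined. There is no angle whose sine equals 3.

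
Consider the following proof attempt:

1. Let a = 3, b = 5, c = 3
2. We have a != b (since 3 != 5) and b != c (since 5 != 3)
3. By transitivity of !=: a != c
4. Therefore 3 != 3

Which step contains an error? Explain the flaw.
Step 3: By transitivity of !=: a != c

Step 3 incorrectly applies transitivity to the '!=' relation. Transitivity states: if a R b and b R c, then a R c. However, '!=' is not transitive. Counterexample: 3 != 5 and 5 != 3, but 3 = 3 (both equal 3). Transitivity holds for relations like <, <=, =, but not for !=.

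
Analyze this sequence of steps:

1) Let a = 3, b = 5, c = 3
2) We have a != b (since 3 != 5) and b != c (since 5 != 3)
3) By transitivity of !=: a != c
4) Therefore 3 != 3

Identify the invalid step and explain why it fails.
Step 3: By transitivity of !=: a != c

Step 3 incorrectly applies transitivity to the '!=' relation. Transitivity states: if a R b and b R c, then a R c. However, '!=' is not transitive. Counterexample: 3 != 5 and 5 != 3, but 3 = 3 (both equal 3). Transitivity holds for relations like <, <=, =, but not for !=.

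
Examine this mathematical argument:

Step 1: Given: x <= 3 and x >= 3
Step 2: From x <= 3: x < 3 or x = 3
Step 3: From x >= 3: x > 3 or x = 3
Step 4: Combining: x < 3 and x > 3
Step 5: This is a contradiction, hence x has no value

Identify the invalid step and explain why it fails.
Step 4: Combining: x < 3 and x > 3

Step 4 incorrectly combines the conditions. From x <= 3 and x >= 3, the intersection is x = 3. The error treats the 'or' cases as 'and' requirements. The correct conclusion is that x = 3 is the unique solution, not that no solution exists.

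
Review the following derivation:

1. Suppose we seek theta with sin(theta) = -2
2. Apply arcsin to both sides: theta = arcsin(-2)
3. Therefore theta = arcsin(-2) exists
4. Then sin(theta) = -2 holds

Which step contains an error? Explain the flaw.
Step 2: Apply arcsin to both sides: theta = arcsin(-2)

Step 2 applies arcsin to -2. However, arcsin(x) is only defined for x in [-1, 1] because sin(theta) can only produce values in that range. Since |-2| > 1, arcsin(-2) is undefined. There is no angle whose sine equals -2.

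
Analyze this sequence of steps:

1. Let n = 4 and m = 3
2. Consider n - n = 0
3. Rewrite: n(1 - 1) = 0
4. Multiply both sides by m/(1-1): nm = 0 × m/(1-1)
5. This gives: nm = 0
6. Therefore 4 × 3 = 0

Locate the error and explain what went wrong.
Step 4: Multiply both sides by m/(1-1): nm = 0 × m/(1-1)

Step 4 multiplies both sides by m/(1-1). However, 1-1 = 0, so this is multiplication by m/0, which is undefined. We cannot multiply by an undefined expression.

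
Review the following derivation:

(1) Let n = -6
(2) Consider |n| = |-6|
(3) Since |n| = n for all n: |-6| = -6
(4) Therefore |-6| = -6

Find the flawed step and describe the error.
Step 3: Since |n| = n for all n: |-6| = -6

Step 3 incorrectly states that |n| = n for all n. The correct definition is |n| = n when n >= 0, and |n| = -n when n < 0. Since -6 < 0, we have |-6| = -(-6) = 6, not -6.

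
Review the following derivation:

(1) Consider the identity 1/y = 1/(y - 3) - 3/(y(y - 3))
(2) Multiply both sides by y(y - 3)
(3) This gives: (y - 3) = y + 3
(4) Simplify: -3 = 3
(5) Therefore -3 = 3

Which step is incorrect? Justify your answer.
Step 3: This gives: (y - 3) = y + 3

Step 3 makes a sign error when clearing denominators. Multiplying -3/(y(y - 3)) by y(y - 3) gives -3, not +3. The correct result is (y - 3) = y - 3, which is trivially true, not (y - 3) = y + 3. (Step 1 is a valid identity: 1/(y - 3) - 3/(y(y - 3)) = (y - 3)/(y(y - 3)) = 1/y.)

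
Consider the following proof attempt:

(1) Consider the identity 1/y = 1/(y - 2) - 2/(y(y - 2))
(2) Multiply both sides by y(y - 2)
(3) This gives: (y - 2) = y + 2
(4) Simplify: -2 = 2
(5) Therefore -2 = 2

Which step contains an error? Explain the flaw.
Step 3: This gives: (y - 2) = y + 2

Step 3 makes a sign error when clearing denominators. Multiplying -2/(y(y - 2)) by y(y - 2) gives -2, not +2. The correct result is (y - 2) = y - 2, which is trivially true, not (y - 2) = y + 2. (Step 1 is a valid identity: 1/(y - 2) - 2/(y(y - 2)) = (y - 2)/(y(y - 2)) = 1/y.)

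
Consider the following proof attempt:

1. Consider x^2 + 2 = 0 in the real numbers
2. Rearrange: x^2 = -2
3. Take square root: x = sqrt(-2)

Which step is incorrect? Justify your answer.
Step 3: Take square root: x = sqrt(-2)

Step 3 takes the square root of -2, which is negative. In the real number system, the square root of a negative number is undefined. The equation x^2 + 2 = 0 has no real solutions. Square roots of negative numbers only exist in the complex numbers.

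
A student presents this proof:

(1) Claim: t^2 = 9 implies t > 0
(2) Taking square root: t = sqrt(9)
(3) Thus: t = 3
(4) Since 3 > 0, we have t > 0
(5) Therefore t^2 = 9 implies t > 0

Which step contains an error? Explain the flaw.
Step 2: Taking square root: t = sqrt(9)

Step 2 takes the square root and assumes the positive root only. The equation t^2 = 9 actually has two solutions: t = 3 and t = -3. The proof silently assumes t > 0 without justification, then uses this assumption to conclude t > 0, which is circular. The counterexample t = -3 shows the claim is false.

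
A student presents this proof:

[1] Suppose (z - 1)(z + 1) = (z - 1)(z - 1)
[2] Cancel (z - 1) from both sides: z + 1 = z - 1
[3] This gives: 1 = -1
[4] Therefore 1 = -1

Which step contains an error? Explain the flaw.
Step 2: Cancel (z - 1) from both sides: z + 1 = z - 1

Step 2 cancels (z - 1) from both sides. This is only valid if (z - 1) ≠ 0, i.e., z ≠ 1. When z = 1, both sides equal zero regardless of the other factors. The correct approach requires considering z = 1 as a separate case.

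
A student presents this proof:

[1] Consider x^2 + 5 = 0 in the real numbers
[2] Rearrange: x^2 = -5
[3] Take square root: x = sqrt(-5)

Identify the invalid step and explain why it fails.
Step 3: Take square root: x = sqrt(-5)

Step 3 takes the square root of -5, which is negative. In the real number system, the square root of a negative number is undefined. The equation x^2 + 5 = 0 has no real solutions. Square roots of negative numbers only exist in the complex numbers.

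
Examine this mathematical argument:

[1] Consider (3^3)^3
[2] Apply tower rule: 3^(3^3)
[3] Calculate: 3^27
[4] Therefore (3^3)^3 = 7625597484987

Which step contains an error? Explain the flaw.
Step 2: Apply tower rule: 3^(3^3)

Step 2 incorrectly states that (a^b)^c = a^(b^c). The correct rule is (a^b)^c = a^(b×c). The actual value is (3^3)^3 = 3^9 = 19683, not 3^27 = 7625597484987.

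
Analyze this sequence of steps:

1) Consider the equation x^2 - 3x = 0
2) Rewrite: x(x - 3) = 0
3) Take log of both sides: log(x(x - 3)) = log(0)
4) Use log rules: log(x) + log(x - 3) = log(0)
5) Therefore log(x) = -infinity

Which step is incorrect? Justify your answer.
Step 3: Take log of both sides: log(x(x - 3)) = log(0)

Step 3 takes the logarithm of both sides, resulting in log(0) on the right side. The logarithm is only defined for positive numbers; log(0) is undefined (approaches negative infinity). This operation is invalid.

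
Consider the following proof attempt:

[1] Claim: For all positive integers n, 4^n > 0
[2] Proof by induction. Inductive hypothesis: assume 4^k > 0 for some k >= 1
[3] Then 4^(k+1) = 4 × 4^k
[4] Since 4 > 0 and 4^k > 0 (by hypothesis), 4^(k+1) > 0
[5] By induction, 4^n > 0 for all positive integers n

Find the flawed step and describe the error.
Step 5: By induction, 4^n > 0 for all positive integers n

Step 5 concludes the proof by induction, but no base case was ever established. A valid induction proof requires: (1) a base case proving 4^1 > 0, and (2) an inductive step showing IF 4^k > 0 THEN 4^(k+1) > 0. Steps 2-4 correctly establish the inductive step, but without the base case the conclusion in step 5 does not follow.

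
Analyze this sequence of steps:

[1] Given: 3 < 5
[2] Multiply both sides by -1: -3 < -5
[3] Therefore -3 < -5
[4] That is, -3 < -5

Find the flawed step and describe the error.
Step 2: Multiply both sides by -1: -3 < -5

Step 2 multiplies both sides by -1 but fails to reverse the inequality sign. When multiplying (or dividing) an inequality by a negative number, the direction must be reversed. Since 3 < 5, we should get -3 > -5, i.e., -3 > -5.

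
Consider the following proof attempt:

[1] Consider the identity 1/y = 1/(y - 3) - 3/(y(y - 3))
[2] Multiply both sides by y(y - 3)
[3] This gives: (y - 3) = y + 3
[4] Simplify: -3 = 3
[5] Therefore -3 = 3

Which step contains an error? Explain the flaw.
Step 3: This gives: (y - 3) = y + 3

Step 3 makes a sign error when clearing denominators. Multiplying -3/(y(y - 3)) by y(y - 3) gives -3, not +3. The correct result is (y - 3) = y - 3, which is trivially true, not (y - 3) = y + 3. (Step 1 is a valid identity: 1/(y - 3) - 3/(y(y - 3)) = (y - 3)/(y(y - 3)) = 1/y.)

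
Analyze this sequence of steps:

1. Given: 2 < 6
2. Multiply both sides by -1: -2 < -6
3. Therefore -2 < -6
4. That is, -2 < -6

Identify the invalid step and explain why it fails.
Step 2: Multiply both sides by -1: -2 < -6

Step 2 multiplies both sides by -1 but fails to reverse the inequality sign. When multiplying (or dividing) an inequality by a negative number, the direction must be reversed. Since 2 < 6, we should get -2 > -6, i.e., -2 > -6.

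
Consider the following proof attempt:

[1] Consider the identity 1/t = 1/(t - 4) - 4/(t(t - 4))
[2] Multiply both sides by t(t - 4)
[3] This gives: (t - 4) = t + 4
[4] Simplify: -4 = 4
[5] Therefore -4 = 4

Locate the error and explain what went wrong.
Step 3: This gives: (t - 4) = t + 4

Step 3 makes a sign error when clearing denominators. Multiplying -4/(t(t - 4)) by t(t - 4) gives -4, not +4. The correct result is (t - 4) = t - 4, which is trivially true, not (t - 4) = t + 4. (Step 1 is a valid identity: 1/(t - 4) - 4/(t(t - 4)) = (t - 4)/(t(t - 4)) = 1/t.)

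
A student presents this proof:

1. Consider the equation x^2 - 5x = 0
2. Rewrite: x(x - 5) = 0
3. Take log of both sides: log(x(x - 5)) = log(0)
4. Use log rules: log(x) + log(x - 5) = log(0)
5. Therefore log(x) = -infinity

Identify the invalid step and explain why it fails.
Step 3: Take log of both sides: log(x(x - 5)) = log(0)

Step 3 takes the logarithm of both sides, resulting in log(0) on the right side. The logarithm is only defined for positive numbers; log(0) is undefined (approaches negative infinity). This operation is invalid.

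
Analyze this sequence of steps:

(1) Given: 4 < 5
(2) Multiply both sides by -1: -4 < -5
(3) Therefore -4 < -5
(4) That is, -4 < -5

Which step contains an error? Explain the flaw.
Step 2: Multiply both sides by -1: -4 < -5

Step 2 multiplies both sides by -1 but fails to reverse the inequality sign. When multiplying (or dividing) an inequality by a negative number, the direction must be reversed. Since 4 < 5, we should get -4 > -5, i.e., -4 > -5.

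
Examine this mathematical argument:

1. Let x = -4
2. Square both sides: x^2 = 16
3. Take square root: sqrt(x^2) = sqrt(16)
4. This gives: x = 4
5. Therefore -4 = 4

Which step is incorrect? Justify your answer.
Step 4: This gives: x = 4

Step 4 incorrectly states that sqrt(x^2) = x. The correct identity is sqrt(x^2) = |x|. Since x = -4 < 0, we have sqrt(x^2) = |-4| = 4, not x = -4.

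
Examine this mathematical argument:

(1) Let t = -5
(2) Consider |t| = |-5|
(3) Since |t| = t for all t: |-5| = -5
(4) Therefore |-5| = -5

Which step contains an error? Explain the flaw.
Step 3: Since |t| = t for all t: |-5| = -5

Step 3 incorrectly states that |t| = t for all t. The correct definition is |t| = t when t >= 0, and |t| = -t when t < 0. Since -5 < 0, we have |-5| = -(-5) = 5, not -5.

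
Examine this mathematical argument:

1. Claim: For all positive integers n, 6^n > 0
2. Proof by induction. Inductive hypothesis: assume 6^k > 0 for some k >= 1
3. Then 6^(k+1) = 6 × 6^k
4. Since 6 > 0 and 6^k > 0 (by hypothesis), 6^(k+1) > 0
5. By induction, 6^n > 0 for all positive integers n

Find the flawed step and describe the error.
Step 5: By induction, 6^n > 0 for all positive integers n

Step 5 concludes the proof by induction, but no base case was ever established. A valid induction proof requires: (1) a base case proving 6^1 > 0, and (2) an inductive step showing IF 6^k > 0 THEN 6^(k+1) > 0. Steps 2-4 correctly establish the inductive step, but without the base case the conclusion in step 5 does not follow.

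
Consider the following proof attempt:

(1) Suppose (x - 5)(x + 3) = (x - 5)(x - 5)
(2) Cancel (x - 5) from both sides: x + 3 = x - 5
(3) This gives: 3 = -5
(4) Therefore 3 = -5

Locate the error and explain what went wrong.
Step 2: Cancel (x - 5) from both sides: x + 3 = x - 5

Step 2 cancels (x - 5) from both sides. This is only valid if (x - 5) ≠ 0, i.e., x ≠ 5. When x = 5, both sides equal zero regardless of the other factors. The correct approach requires considering x = 5 as a separate case.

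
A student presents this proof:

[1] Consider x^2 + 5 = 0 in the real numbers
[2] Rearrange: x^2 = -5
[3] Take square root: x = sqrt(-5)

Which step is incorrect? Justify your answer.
Step 3: Take square root: x = sqrt(-5)

Step 3 takes the square root of -5, which is negative. In the real number system, the square root of a negative number is undefined. The equation x^2 + 5 = 0 has no real solutions. Square roots of negative numbers only exist in the complex numbers.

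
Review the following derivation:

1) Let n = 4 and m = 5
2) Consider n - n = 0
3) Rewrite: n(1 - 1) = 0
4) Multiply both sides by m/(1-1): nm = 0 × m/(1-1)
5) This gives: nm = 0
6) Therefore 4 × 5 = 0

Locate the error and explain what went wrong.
Step 4: Multiply both sides by m/(1-1): nm = 0 × m/(1-1)

Step 4 multiplies both sides by m/(1-1). However, 1-1 = 0, so this is multiplication by m/0, which is undefined. We cannot multiply by an undefined expression.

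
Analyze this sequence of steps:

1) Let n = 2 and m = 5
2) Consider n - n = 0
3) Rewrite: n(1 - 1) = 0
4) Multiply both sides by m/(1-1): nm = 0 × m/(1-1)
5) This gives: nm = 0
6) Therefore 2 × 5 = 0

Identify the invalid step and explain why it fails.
Step 4: Multiply both sides by m/(1-1): nm = 0 × m/(1-1)

Step 4 multiplies both sides by m/(1-1). However, 1-1 = 0, so this is multiplication by m/0, which is undefined. We cannot multiply by an undefined expression.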